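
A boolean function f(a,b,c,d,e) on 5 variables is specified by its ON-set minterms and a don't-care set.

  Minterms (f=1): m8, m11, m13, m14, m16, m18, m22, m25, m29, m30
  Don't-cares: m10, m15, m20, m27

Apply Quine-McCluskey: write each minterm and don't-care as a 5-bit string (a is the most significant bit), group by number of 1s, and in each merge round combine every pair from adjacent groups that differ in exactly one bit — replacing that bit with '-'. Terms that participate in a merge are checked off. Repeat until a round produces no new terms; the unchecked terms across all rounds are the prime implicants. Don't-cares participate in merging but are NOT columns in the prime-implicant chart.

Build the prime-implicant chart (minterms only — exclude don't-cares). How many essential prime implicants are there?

Round 0: 01000✓ 01010✓ 01011✓ 01101✓ 01110✓ 01111✓ 10000✓ 10010✓ 10100✓ 10110✓ 11001✓ 11011✓ 11101✓ 11110✓
Round 1: -1011 -1101 -1110 01-10✓ 01-11✓ 010-0 0101-✓ 011-1 0111-✓ 1-110 10-00✓ 10-10✓ 100-0✓ 101-0✓ 11-01 110-1
Round 2: 01-1- 10--0
PIs = {-1011, -1101, -1110, 01-1-, 010-0, 011-1, 1-110, 10--0, 11-01, 110-1}
Coverage chart:
  m8: 010-0 ←essential
  m11: -1011,01-1-
  m13: -1101,011-1
  m14: -1110,01-1-
  m16: 10--0 ←essential
  m18: 10--0 ←essential
  m22: 1-110,10--0
  m25: 11-01,110-1
  m29: -1101,11-01
  m30: -1110,1-110
Essential: 010-0, 10--0

2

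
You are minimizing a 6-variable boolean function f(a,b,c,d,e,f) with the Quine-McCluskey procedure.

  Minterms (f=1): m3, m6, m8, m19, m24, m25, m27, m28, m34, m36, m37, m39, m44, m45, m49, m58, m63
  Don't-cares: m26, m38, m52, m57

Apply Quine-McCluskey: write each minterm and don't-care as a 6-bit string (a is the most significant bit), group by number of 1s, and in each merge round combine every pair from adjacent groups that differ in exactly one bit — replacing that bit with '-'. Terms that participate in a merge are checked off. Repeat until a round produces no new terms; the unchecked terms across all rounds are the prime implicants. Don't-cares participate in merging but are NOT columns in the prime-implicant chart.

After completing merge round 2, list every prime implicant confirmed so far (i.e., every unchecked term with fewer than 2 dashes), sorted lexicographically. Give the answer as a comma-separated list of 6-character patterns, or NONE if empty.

Round 0: 000011✓ 000110✓ 001000✓ 010011✓ 011000✓ 011001✓ 011010✓ 011011✓ 011100✓ 100010✓ 100100✓ 100101✓ 100110✓ 100111✓ 101100✓ 101101✓ 110001✓ 110100✓ 111001✓ 111010✓ 111111
Round 1: -00110 -11001 -11010 0-0011 0-1000 01-011 011-00 0110-0✓ 0110-1✓ 01100-✓ 01101-✓ 1-0100 10-100✓ 10-101✓ 100-10 1001-0✓ 1001-1✓ 10010-✓ 10011-✓ 10110-✓ 11-001
Round 2: 0110-- 10-10- 1001--
PIs = {-00110, -11001, -11010, 0-0011, 0-1000, 01-011, 011-00, 0110--, 1-0100, 10-10-, 100-10, 1001--, 11-001, 111111}

-00110, -11001, -11010, 0-0011, 0-1000, 01-011, 011-00, 1-0100, 100-10, 11-001, 111111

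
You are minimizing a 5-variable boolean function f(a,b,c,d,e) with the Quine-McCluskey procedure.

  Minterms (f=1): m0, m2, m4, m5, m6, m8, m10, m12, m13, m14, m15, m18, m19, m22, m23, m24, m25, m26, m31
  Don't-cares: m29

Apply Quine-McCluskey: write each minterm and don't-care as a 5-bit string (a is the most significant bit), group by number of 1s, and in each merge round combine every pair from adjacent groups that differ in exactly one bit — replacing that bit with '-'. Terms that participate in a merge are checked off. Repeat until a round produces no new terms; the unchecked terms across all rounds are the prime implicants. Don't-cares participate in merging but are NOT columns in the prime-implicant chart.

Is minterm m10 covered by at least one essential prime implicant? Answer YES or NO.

YES

Round 0: 00000✓ 00010✓ 00100✓ 00101✓ 00110✓ 01000✓ 01010✓ 01100✓ 01101✓ 01110✓ 01111✓ 10010✓ 10011✓ 10110✓ 10111✓ 11000✓ 11001✓ 11010✓ 11101✓ 11111✓
Round 1: -0010✓ -0110✓ -1000✓ -1010✓ -1101✓ -1111✓ 0-000✓ 0-010✓ 0-100✓ 0-101✓ 0-110✓ 00-00✓ 00-10✓ 000-0✓ 001-0✓ 0010-✓ 01-00✓ 01-10✓ 010-0✓ 011-0✓ 011-1✓ 0110-✓ 0111-✓ 1-010✓ 1-111 10-10✓ 10-11✓ 1001-✓ 1011-✓ 11-01 110-0✓ 1100- 111-1✓
Round 2: --010 -0-10 -10-0 -11-1 0--00✓ 0--10✓ 0-0-0✓ 0-1-0✓ 0-10- 00--0✓ 01--0✓ 011-- 10-1-
Round 3: 0---0
PIs = {--010, -0-10, -10-0, -11-1, 0---0, 0-10-, 011--, 1-111, 10-1-, 11-01, 1100-}
Coverage chart:
  m0: 0---0 ←essential
  m2: --010,-0-10,0---0
  m4: 0---0,0-10-
  m5: 0-10- ←essential
  m6: -0-10,0---0
  m8: -10-0,0---0
  m10: --010,-10-0,0---0
  m12: 0---0,0-10-,011--
  m13: -11-1,0-10-,011--
  m14: 0---0,011--
  m15: -11-1,011--
  m18: --010,-0-10,10-1-
  m19: 10-1- ←essential
  m22: -0-10,10-1-
  m23: 1-111,10-1-
  m24: -10-0,1100-
  m25: 11-01,1100-
  m26: --010,-10-0
  m31: -11-1,1-111
Essential: 0---0, 0-10-, 10-1-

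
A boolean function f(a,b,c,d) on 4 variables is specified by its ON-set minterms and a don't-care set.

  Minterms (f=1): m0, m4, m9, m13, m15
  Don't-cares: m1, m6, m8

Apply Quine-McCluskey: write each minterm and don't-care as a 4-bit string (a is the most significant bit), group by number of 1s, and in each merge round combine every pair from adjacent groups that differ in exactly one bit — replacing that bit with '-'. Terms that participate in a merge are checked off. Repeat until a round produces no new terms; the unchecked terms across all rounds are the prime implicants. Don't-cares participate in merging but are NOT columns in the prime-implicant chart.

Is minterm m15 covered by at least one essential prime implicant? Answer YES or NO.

YES

size-2^0 implicants → 0000(✓)  0001(✓)  0100(✓)  0110(✓)  1000(✓)  1001(✓)  1101(✓)  1111(✓)
size-2^1 implicants → -000(✓)  -001(✓)  0-00  000-(✓)  01-0  1-01  100-(✓)  11-1
size-2^2 implicants → -00-
Unchecked terms (primes): -00-, 0-00, 01-0, 1-01, 11-1
Minterm coverage:
  m0 ⊆ -00-,0-00
  m4 ⊆ 0-00,01-0
  m9 ⊆ -00-,1-01
  m13 ⊆ 1-01,11-1
  m15 ⊆ 11-1 [E]
E = {11-1}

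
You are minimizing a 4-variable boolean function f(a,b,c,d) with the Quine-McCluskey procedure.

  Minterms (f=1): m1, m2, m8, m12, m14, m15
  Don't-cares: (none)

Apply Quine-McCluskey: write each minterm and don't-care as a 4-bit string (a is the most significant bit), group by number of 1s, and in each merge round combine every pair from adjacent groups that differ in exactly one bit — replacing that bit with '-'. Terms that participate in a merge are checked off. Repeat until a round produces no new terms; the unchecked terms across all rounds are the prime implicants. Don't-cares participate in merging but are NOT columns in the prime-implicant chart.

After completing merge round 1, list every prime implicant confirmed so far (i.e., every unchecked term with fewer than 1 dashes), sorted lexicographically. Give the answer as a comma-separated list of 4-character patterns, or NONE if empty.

0001, 0010

Round 0: 0001 0010 1000✓ 1100✓ 1110✓ 1111✓
Round 1: 1-00 11-0 111-
PIs = {0001, 0010, 1-00, 11-0, 111-}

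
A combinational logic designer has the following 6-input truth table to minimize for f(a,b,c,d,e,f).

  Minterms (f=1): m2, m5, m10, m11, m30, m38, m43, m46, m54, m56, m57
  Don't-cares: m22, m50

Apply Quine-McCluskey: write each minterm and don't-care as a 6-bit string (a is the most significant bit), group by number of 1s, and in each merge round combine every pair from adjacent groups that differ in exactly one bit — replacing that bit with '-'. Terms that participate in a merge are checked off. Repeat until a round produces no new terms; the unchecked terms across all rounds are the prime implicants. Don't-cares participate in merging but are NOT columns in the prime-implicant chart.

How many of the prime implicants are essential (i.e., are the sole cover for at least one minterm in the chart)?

6

[col 0] 000010*, 000101, 001010*, 001011*, 010110*, 011110*, 100110*, 101011*, 101110*, 110010*, 110110*, 111000*, 111001*
[col 1] -01011, -10110, 00-010, 00101-, 01-110, 1-0110, 10-110, 110-10, 11100-
Prime implicants: -01011, -10110, 00-010, 000101, 00101-, 01-110, 1-0110, 10-110, 110-10, 11100-
PI chart (minterm → PIs covering it):
  2 | 00-010  (sole → essential)
  5 | 000101  (sole → essential)
  10 | 00-010,00101-
  11 | -01011,00101-
  30 | 01-110  (sole → essential)
  38 | 1-0110,10-110
  43 | -01011  (sole → essential)
  46 | 10-110  (sole → essential)
  54 | -10110,1-0110,110-10
  56 | 11100-  (sole → essential)
  57 | 11100-  (sole → essential)
Essential prime implicants: -01011, 00-010, 000101, 01-110, 10-110, 11100-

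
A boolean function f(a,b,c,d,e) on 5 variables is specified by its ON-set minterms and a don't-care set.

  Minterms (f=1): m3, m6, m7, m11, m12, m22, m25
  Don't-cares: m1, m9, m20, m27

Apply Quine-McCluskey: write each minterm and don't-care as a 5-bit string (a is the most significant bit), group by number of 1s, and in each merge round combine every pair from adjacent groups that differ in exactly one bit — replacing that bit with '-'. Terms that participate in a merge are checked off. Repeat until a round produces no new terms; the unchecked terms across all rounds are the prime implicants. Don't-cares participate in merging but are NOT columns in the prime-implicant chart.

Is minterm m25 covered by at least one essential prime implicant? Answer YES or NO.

Round 0: 00001✓ 00011✓ 00110✓ 00111✓ 01001✓ 01011✓ 01100 10100✓ 10110✓ 11001✓ 11011✓
Round 1: -0110 -1001✓ -1011✓ 0-001✓ 0-011✓ 00-11 000-1✓ 0011- 010-1✓ 101-0 110-1✓
Round 2: -10-1 0-0-1
PIs = {-0110, -10-1, 0-0-1, 00-11, 0011-, 01100, 101-0}
Coverage chart:
  m3: 0-0-1,00-11
  m6: -0110,0011-
  m7: 00-11,0011-
  m11: -10-1,0-0-1
  m12: 01100 ←essential
  m22: -0110,101-0
  m25: -10-1 ←essential
Essential: -10-1, 01100

YES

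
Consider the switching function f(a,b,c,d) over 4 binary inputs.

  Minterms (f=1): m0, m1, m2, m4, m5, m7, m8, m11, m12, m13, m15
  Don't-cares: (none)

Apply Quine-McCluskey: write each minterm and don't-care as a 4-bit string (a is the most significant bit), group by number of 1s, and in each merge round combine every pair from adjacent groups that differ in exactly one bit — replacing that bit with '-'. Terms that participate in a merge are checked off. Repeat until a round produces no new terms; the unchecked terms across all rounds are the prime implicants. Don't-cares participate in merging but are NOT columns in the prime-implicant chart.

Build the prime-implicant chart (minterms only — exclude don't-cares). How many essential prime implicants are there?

5

size-2^0 implicants → 0000(✓)  0001(✓)  0010(✓)  0100(✓)  0101(✓)  0111(✓)  1000(✓)  1011(✓)  1100(✓)  1101(✓)  1111(✓)
size-2^1 implicants → -000(✓)  -100(✓)  -101(✓)  -111(✓)  0-00(✓)  0-01(✓)  00-0  000-(✓)  01-1(✓)  010-(✓)  1-00(✓)  1-11  11-1(✓)  110-(✓)
size-2^2 implicants → --00  -1-1  -10-  0-0-
Unchecked terms (primes): --00, -1-1, -10-, 0-0-, 00-0, 1-11
Minterm coverage:
  m0 ⊆ --00,0-0-,00-0
  m1 ⊆ 0-0- [E]
  m2 ⊆ 00-0 [E]
  m4 ⊆ --00,-10-,0-0-
  m5 ⊆ -1-1,-10-,0-0-
  m7 ⊆ -1-1 [E]
  m8 ⊆ --00 [E]
  m11 ⊆ 1-11 [E]
  m12 ⊆ --00,-10-
  m13 ⊆ -1-1,-10-
  m15 ⊆ -1-1,1-11
E = {--00, -1-1, 0-0-, 00-0, 1-11}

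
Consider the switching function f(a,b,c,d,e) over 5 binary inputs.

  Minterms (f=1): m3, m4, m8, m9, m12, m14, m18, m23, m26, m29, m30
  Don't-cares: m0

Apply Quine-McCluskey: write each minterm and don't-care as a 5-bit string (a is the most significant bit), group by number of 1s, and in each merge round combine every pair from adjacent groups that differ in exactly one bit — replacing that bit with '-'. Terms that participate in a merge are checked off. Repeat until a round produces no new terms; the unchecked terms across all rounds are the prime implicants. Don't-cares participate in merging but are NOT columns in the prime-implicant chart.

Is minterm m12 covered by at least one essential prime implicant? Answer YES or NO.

[col 0] 00000*, 00011, 00100*, 01000*, 01001*, 01100*, 01110*, 10010*, 10111, 11010*, 11101, 11110*
[col 1] -1110, 0-000*, 0-100*, 00-00*, 01-00*, 0100-, 011-0, 1-010, 11-10
[col 2] 0--00
Prime implicants: -1110, 0--00, 00011, 0100-, 011-0, 1-010, 10111, 11-10, 11101
PI chart (minterm → PIs covering it):
  3 | 00011  (sole → essential)
  4 | 0--00  (sole → essential)
  8 | 0--00,0100-
  9 | 0100-  (sole → essential)
  12 | 0--00,011-0
  14 | -1110,011-0
  18 | 1-010  (sole → essential)
  23 | 10111  (sole → essential)
  26 | 1-010,11-10
  29 | 11101  (sole → essential)
  30 | -1110,11-10
Essential prime implicants: 0--00, 00011, 0100-, 1-010, 10111, 11101

YES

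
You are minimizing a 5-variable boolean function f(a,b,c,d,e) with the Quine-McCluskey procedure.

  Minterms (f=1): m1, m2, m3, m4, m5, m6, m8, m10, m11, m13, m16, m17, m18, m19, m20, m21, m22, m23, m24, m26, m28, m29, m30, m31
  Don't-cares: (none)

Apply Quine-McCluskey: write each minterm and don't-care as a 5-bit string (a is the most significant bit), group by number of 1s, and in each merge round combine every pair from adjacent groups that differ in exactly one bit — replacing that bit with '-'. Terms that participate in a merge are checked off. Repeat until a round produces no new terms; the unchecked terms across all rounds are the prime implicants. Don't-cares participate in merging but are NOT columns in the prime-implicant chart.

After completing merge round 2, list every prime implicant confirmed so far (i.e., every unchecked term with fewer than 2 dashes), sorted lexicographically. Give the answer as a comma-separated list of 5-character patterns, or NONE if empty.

NONE

Round 0: 00001✓ 00010✓ 00011✓ 00100✓ 00101✓ 00110✓ 01000✓ 01010✓ 01011✓ 01101✓ 10000✓ 10001✓ 10010✓ 10011✓ 10100✓ 10101✓ 10110✓ 10111✓ 11000✓ 11010✓ 11100✓ 11101✓ 11110✓ 11111✓
Round 1: -0001✓ -0010✓ -0011✓ -0100✓ -0101✓ -0110✓ -1000✓ -1010✓ -1101✓ 0-010✓ 0-011✓ 0-101✓ 00-01✓ 00-10✓ 000-1✓ 0001-✓ 001-0✓ 0010-✓ 010-0✓ 0101-✓ 1-000✓ 1-010✓ 1-100✓ 1-101✓ 1-110✓ 1-111✓ 10-00✓ 10-01✓ 10-10✓ 10-11✓ 100-0✓ 100-1✓ 1000-✓ 1001-✓ 101-0✓ 101-1✓ 1010-✓ 1011-✓ 11-00✓ 11-10✓ 110-0✓ 111-0✓ 111-1✓ 1110-✓ 1111-✓
Round 2: --010 --101 -0-01 -0-10 -00-1 -001- -01-0 -010- -10-0 0-01- 1--00✓ 1--10✓ 1-0-0✓ 1-1-0✓ 1-1-1✓ 1-10-✓ 1-11-✓ 10--0✓ 10--1✓ 10-0-✓ 10-1-✓ 100--✓ 101--✓ 11--0✓ 111--✓
Round 3: 1---0 1-1-- 10---
PIs = {--010, --101, -0-01, -0-10, -00-1, -001-, -01-0, -010-, -10-0, 0-01-, 1---0, 1-1--, 10---}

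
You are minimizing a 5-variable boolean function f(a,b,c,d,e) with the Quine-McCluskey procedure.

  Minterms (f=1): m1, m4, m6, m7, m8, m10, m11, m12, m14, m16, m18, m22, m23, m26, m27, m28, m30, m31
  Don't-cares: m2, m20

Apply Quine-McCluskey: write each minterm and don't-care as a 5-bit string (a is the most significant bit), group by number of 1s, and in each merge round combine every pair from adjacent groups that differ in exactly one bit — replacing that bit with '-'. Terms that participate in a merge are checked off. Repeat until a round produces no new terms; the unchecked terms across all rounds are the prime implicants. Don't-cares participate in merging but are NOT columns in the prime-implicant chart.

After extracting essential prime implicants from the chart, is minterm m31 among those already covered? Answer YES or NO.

NO

size-2^0 implicants → 00001  00010(✓)  00100(✓)  00110(✓)  00111(✓)  01000(✓)  01010(✓)  01011(✓)  01100(✓)  01110(✓)  10000(✓)  10010(✓)  10100(✓)  10110(✓)  10111(✓)  11010(✓)  11011(✓)  11100(✓)  11110(✓)  11111(✓)
size-2^1 implicants → -0010(✓)  -0100(✓)  -0110(✓)  -0111(✓)  -1010(✓)  -1011(✓)  -1100(✓)  -1110(✓)  0-010(✓)  0-100(✓)  0-110(✓)  00-10(✓)  001-0(✓)  0011-(✓)  01-00(✓)  01-10(✓)  010-0(✓)  0101-(✓)  011-0(✓)  1-010(✓)  1-100(✓)  1-110(✓)  1-111(✓)  10-00(✓)  10-10(✓)  100-0(✓)  101-0(✓)  1011-(✓)  11-10(✓)  11-11(✓)  1101-(✓)  111-0(✓)  1111-(✓)
size-2^2 implicants → --010(✓)  --100(✓)  --110(✓)  -0-10(✓)  -01-0(✓)  -011-  -1-10(✓)  -101-  -11-0(✓)  0--10(✓)  0-1-0(✓)  01--0  1--10(✓)  1-1-0(✓)  1-11-  10--0  11-1-
size-2^3 implicants → ---10  --1-0
Unchecked terms (primes): ---10, --1-0, -011-, -101-, 00001, 01--0, 1-11-, 10--0, 11-1-
Minterm coverage:
  m1 ⊆ 00001 [E]
  m4 ⊆ --1-0 [E]
  m6 ⊆ ---10,--1-0,-011-
  m7 ⊆ -011- [E]
  m8 ⊆ 01--0 [E]
  m10 ⊆ ---10,-101-,01--0
  m11 ⊆ -101- [E]
  m12 ⊆ --1-0,01--0
  m14 ⊆ ---10,--1-0,01--0
  m16 ⊆ 10--0 [E]
  m18 ⊆ ---10,10--0
  m22 ⊆ ---10,--1-0,-011-,1-11-,10--0
  m23 ⊆ -011-,1-11-
  m26 ⊆ ---10,-101-,11-1-
  m27 ⊆ -101-,11-1-
  m28 ⊆ --1-0 [E]
  m30 ⊆ ---10,--1-0,1-11-,11-1-
  m31 ⊆ 1-11-,11-1-
E = {--1-0, -011-, -101-, 00001, 01--0, 10--0}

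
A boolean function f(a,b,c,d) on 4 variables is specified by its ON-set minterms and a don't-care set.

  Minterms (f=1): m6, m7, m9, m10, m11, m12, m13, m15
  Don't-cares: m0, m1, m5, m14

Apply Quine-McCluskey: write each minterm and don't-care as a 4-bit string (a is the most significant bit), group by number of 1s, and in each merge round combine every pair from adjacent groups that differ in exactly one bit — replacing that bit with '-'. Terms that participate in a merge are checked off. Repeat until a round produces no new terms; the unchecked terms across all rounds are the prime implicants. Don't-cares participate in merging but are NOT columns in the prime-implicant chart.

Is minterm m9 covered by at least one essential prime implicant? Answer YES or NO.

size-2^0 implicants → 0000(✓)  0001(✓)  0101(✓)  0110(✓)  0111(✓)  1001(✓)  1010(✓)  1011(✓)  1100(✓)  1101(✓)  1110(✓)  1111(✓)
size-2^1 implicants → -001(✓)  -101(✓)  -110(✓)  -111(✓)  0-01(✓)  000-  01-1(✓)  011-(✓)  1-01(✓)  1-10(✓)  1-11(✓)  10-1(✓)  101-(✓)  11-0(✓)  11-1(✓)  110-(✓)  111-(✓)
size-2^2 implicants → --01  -1-1  -11-  1--1  1-1-  11--
Unchecked terms (primes): --01, -1-1, -11-, 000-, 1--1, 1-1-, 11--
Minterm coverage:
  m6 ⊆ -11- [E]
  m7 ⊆ -1-1,-11-
  m9 ⊆ --01,1--1
  m10 ⊆ 1-1- [E]
  m11 ⊆ 1--1,1-1-
  m12 ⊆ 11-- [E]
  m13 ⊆ --01,-1-1,1--1,11--
  m15 ⊆ -1-1,-11-,1--1,1-1-,11--
E = {-11-, 1-1-, 11--}

NO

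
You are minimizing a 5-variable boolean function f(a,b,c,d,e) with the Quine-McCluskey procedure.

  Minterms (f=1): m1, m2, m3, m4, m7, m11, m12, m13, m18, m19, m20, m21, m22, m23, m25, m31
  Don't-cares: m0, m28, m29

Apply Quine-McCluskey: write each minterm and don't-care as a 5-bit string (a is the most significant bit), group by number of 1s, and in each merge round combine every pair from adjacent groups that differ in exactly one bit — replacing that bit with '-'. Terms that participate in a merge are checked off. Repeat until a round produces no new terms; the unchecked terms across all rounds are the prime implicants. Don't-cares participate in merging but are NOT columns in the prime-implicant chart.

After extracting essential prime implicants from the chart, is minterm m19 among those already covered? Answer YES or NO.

YES

[col 0] 00000*, 00001*, 00010*, 00011*, 00100*, 00111*, 01011*, 01100*, 01101*, 10010*, 10011*, 10100*, 10101*, 10110*, 10111*, 11001*, 11100*, 11101*, 11111*
[col 1] -0010*, -0011*, -0100*, -0111*, -1100*, -1101*, 0-011, 0-100*, 00-00, 00-11*, 000-0*, 000-1*, 0000-*, 0001-*, 0110-*, 1-100*, 1-101*, 1-111*, 10-10*, 10-11*, 1001-*, 101-0*, 101-1*, 1010-*, 1011-*, 11-01, 111-1*, 1110-*
[col 2] --100, -0-11, -001-, -110-, 000--, 1-1-1, 1-10-, 10-1-, 101--
Prime implicants: --100, -0-11, -001-, -110-, 0-011, 00-00, 000--, 1-1-1, 1-10-, 10-1-, 101--, 11-01
PI chart (minterm → PIs covering it):
  1 | 000--  (sole → essential)
  2 | -001-,000--
  3 | -0-11,-001-,0-011,000--
  4 | --100,00-00
  7 | -0-11  (sole → essential)
  11 | 0-011  (sole → essential)
  12 | --100,-110-
  13 | -110-  (sole → essential)
  18 | -001-,10-1-
  19 | -0-11,-001-,10-1-
  20 | --100,1-10-,101--
  21 | 1-1-1,1-10-,101--
  22 | 10-1-,101--
  23 | -0-11,1-1-1,10-1-,101--
  25 | 11-01  (sole → essential)
  31 | 1-1-1  (sole → essential)
Essential prime implicants: -0-11, -110-, 0-011, 000--, 1-1-1, 11-01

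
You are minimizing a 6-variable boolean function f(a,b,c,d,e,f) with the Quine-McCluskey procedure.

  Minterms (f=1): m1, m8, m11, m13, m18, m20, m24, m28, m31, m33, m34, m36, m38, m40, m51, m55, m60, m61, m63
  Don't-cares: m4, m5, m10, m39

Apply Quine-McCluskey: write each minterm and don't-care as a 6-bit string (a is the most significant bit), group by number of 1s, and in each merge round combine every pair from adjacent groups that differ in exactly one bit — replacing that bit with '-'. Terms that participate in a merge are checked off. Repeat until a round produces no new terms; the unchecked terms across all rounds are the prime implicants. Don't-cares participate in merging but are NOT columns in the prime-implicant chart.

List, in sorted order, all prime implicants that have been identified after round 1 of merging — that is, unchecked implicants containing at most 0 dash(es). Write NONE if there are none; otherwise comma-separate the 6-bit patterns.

010010

size-2^0 implicants → 000001(✓)  000100(✓)  000101(✓)  001000(✓)  001010(✓)  001011(✓)  001101(✓)  010010  010100(✓)  011000(✓)  011100(✓)  011111(✓)  100001(✓)  100010(✓)  100100(✓)  100110(✓)  100111(✓)  101000(✓)  110011(✓)  110111(✓)  111100(✓)  111101(✓)  111111(✓)
size-2^1 implicants → -00001  -00100  -01000  -11100  -11111  0-0100  0-1000  00-101  000-01  00010-  0010-0  00101-  01-100  011-00  1-0111  100-10  1001-0  10011-  11-111  110-11  1111-1  11110-
Unchecked terms (primes): -00001, -00100, -01000, -11100, -11111, 0-0100, 0-1000, 00-101, 000-01, 00010-, 0010-0, 00101-, 01-100, 010010, 011-00, 1-0111, 100-10, 1001-0, 10011-, 11-111, 110-11, 1111-1, 11110-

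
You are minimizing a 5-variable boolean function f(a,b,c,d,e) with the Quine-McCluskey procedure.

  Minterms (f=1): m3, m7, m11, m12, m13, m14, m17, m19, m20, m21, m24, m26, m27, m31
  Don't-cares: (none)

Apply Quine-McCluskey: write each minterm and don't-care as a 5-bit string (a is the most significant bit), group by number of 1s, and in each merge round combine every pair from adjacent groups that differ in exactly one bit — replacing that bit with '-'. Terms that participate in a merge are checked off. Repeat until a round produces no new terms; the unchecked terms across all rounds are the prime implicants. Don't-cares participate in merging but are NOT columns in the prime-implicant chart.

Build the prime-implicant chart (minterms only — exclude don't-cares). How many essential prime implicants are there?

7

Round 0: 00011✓ 00111✓ 01011✓ 01100✓ 01101✓ 01110✓ 10001✓ 10011✓ 10100✓ 10101✓ 11000✓ 11010✓ 11011✓ 11111✓
Round 1: -0011✓ -1011✓ 0-011✓ 00-11 011-0 0110- 1-011✓ 10-01 100-1 1010- 11-11 110-0 1101-
Round 2: --011
PIs = {--011, 00-11, 011-0, 0110-, 10-01, 100-1, 1010-, 11-11, 110-0, 1101-}
Coverage chart:
  m3: --011,00-11
  m7: 00-11 ←essential
  m11: --011 ←essential
  m12: 011-0,0110-
  m13: 0110- ←essential
  m14: 011-0 ←essential
  m17: 10-01,100-1
  m19: --011,100-1
  m20: 1010- ←essential
  m21: 10-01,1010-
  m24: 110-0 ←essential
  m26: 110-0,1101-
  m27: --011,11-11,1101-
  m31: 11-11 ←essential
Essential: --011, 00-11, 011-0, 0110-, 1010-, 11-11, 110-0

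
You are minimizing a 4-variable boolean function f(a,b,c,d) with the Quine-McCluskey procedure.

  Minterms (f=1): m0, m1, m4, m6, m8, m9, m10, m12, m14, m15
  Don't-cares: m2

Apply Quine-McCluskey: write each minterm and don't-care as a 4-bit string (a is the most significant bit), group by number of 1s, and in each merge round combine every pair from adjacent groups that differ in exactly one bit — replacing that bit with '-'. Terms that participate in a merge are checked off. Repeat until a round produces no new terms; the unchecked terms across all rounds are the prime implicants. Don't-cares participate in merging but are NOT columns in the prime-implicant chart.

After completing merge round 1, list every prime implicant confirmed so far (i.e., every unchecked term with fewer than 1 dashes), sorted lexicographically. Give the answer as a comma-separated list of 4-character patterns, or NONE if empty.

NONE

size-2^0 implicants → 0000(✓)  0001(✓)  0010(✓)  0100(✓)  0110(✓)  1000(✓)  1001(✓)  1010(✓)  1100(✓)  1110(✓)  1111(✓)
size-2^1 implicants → -000(✓)  -001(✓)  -010(✓)  -100(✓)  -110(✓)  0-00(✓)  0-10(✓)  00-0(✓)  000-(✓)  01-0(✓)  1-00(✓)  1-10(✓)  10-0(✓)  100-(✓)  11-0(✓)  111-
size-2^2 implicants → --00(✓)  --10(✓)  -0-0(✓)  -00-  -1-0(✓)  0--0(✓)  1--0(✓)
size-2^3 implicants → ---0
Unchecked terms (primes): ---0, -00-, 111-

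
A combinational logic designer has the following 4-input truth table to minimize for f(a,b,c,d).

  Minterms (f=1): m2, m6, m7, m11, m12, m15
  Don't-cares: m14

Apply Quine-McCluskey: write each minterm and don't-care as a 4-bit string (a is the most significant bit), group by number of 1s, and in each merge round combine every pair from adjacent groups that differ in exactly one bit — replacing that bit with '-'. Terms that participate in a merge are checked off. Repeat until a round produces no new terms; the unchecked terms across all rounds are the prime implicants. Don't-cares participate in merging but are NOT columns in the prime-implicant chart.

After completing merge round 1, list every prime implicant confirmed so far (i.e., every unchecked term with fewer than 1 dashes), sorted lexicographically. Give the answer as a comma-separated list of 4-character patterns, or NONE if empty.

Round 0: 0010✓ 0110✓ 0111✓ 1011✓ 1100✓ 1110✓ 1111✓
Round 1: -110✓ -111✓ 0-10 011-✓ 1-11 11-0 111-✓
Round 2: -11-
PIs = {-11-, 0-10, 1-11, 11-0}

NONE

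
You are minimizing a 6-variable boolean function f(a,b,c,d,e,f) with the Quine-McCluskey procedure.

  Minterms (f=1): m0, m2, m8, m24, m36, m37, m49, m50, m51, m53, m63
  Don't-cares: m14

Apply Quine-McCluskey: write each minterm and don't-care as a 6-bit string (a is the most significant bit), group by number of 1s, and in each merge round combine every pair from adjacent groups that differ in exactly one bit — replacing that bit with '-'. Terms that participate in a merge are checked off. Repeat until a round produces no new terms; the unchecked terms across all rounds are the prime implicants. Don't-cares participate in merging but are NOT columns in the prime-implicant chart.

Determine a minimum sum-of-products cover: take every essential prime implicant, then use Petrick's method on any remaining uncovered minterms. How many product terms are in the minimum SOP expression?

6

[col 0] 000000*, 000010*, 001000*, 001110, 011000*, 100100*, 100101*, 110001*, 110010*, 110011*, 110101*, 111111
[col 1] 0-1000, 00-000, 0000-0, 1-0101, 10010-, 110-01, 1100-1, 11001-
Prime implicants: 0-1000, 00-000, 0000-0, 001110, 1-0101, 10010-, 110-01, 1100-1, 11001-, 111111
PI chart (minterm → PIs covering it):
  0 | 00-000,0000-0
  2 | 0000-0  (sole → essential)
  8 | 0-1000,00-000
  24 | 0-1000  (sole → essential)
  36 | 10010-  (sole → essential)
  37 | 1-0101,10010-
  49 | 110-01,1100-1
  50 | 11001-  (sole → essential)
  51 | 1100-1,11001-
  53 | 1-0101,110-01
  63 | 111111  (sole → essential)
Essential prime implicants: 0-1000, 0000-0, 10010-, 11001-, 111111
Petrick residual → 110-01
Minimum SOP uses 6 PIs: a'cd'e'f' + a'b'c'd'f' + ab'c'de' + abc'e'f + abc'd'e + abcdef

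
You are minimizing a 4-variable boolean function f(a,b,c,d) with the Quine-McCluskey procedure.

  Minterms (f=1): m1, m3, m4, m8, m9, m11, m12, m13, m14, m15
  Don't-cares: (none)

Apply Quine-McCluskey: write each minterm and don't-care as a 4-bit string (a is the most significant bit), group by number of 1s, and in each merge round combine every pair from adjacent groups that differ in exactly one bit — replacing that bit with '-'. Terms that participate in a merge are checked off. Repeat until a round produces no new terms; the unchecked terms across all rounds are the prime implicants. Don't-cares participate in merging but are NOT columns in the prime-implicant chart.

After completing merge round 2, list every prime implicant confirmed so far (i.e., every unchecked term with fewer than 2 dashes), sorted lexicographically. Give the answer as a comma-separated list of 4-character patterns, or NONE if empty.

size-2^0 implicants → 0001(✓)  0011(✓)  0100(✓)  1000(✓)  1001(✓)  1011(✓)  1100(✓)  1101(✓)  1110(✓)  1111(✓)
size-2^1 implicants → -001(✓)  -011(✓)  -100  00-1(✓)  1-00(✓)  1-01(✓)  1-11(✓)  10-1(✓)  100-(✓)  11-0(✓)  11-1(✓)  110-(✓)  111-(✓)
size-2^2 implicants → -0-1  1--1  1-0-  11--
Unchecked terms (primes): -0-1, -100, 1--1, 1-0-, 11--

-100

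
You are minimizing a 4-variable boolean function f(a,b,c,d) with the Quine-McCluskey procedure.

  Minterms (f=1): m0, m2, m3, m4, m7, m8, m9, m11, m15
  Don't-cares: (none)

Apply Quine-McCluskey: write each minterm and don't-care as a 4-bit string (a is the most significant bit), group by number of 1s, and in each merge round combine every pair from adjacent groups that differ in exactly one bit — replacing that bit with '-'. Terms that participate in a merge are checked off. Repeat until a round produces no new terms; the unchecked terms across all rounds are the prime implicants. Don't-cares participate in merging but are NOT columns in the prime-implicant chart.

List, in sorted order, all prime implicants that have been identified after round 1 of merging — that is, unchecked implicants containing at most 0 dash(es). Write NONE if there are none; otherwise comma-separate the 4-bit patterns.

[col 0] 0000*, 0010*, 0011*, 0100*, 0111*, 1000*, 1001*, 1011*, 1111*
[col 1] -000, -011*, -111*, 0-00, 0-11*, 00-0, 001-, 1-11*, 10-1, 100-
[col 2] --11
Prime implicants: --11, -000, 0-00, 00-0, 001-, 10-1, 100-

NONE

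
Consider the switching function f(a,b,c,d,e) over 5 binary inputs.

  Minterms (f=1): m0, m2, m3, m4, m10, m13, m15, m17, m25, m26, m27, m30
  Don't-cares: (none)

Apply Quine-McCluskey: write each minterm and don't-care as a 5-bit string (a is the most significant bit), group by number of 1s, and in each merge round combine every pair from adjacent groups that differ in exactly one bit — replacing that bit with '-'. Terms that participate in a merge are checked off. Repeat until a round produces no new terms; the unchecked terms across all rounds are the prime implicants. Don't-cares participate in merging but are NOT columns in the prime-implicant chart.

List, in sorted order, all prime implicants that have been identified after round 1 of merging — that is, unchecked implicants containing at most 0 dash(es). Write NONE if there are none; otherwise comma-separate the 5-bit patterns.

NONE

Round 0: 00000✓ 00010✓ 00011✓ 00100✓ 01010✓ 01101✓ 01111✓ 10001✓ 11001✓ 11010✓ 11011✓ 11110✓
Round 1: -1010 0-010 00-00 000-0 0001- 011-1 1-001 11-10 110-1 1101-
PIs = {-1010, 0-010, 00-00, 000-0, 0001-, 011-1, 1-001, 11-10, 110-1, 1101-}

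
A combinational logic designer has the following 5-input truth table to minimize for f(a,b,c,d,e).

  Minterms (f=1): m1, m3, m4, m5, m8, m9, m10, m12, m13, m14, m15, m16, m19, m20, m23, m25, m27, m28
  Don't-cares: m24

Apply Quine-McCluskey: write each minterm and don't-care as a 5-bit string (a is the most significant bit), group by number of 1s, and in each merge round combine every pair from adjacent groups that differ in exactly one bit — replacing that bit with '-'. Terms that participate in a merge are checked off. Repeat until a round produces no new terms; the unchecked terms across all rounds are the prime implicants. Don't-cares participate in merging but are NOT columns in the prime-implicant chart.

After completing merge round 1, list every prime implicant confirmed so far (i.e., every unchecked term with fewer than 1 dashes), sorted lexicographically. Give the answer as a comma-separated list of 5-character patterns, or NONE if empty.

NONE

Round 0: 00001✓ 00011✓ 00100✓ 00101✓ 01000✓ 01001✓ 01010✓ 01100✓ 01101✓ 01110✓ 01111✓ 10000✓ 10011✓ 10100✓ 10111✓ 11000✓ 11001✓ 11011✓ 11100✓
Round 1: -0011 -0100✓ -1000✓ -1001✓ -1100✓ 0-001✓ 0-100✓ 0-101✓ 00-01✓ 000-1 0010-✓ 01-00✓ 01-01✓ 01-10✓ 010-0✓ 0100-✓ 011-0✓ 011-1✓ 0110-✓ 0111-✓ 1-000✓ 1-011 1-100✓ 10-00✓ 10-11 11-00✓ 110-1 1100-✓
Round 2: --100 -1-00 -100- 0--01 0-10- 01--0 01-0- 011-- 1--00
PIs = {--100, -0011, -1-00, -100-, 0--01, 0-10-, 000-1, 01--0, 01-0-, 011--, 1--00, 1-011, 10-11, 110-1}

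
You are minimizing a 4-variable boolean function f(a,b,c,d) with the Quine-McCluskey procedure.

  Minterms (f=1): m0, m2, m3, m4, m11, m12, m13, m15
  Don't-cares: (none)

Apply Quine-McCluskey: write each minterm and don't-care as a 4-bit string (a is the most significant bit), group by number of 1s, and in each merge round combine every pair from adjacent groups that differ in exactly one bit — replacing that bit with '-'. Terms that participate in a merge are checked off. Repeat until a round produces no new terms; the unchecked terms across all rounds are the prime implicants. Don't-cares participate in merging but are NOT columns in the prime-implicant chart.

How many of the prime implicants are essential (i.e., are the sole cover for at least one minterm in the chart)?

0

size-2^0 implicants → 0000(✓)  0010(✓)  0011(✓)  0100(✓)  1011(✓)  1100(✓)  1101(✓)  1111(✓)
size-2^1 implicants → -011  -100  0-00  00-0  001-  1-11  11-1  110-
Unchecked terms (primes): -011, -100, 0-00, 00-0, 001-, 1-11, 11-1, 110-
Minterm coverage:
  m0 ⊆ 0-00,00-0
  m2 ⊆ 00-0,001-
  m3 ⊆ -011,001-
  m4 ⊆ -100,0-00
  m11 ⊆ -011,1-11
  m12 ⊆ -100,110-
  m13 ⊆ 11-1,110-
  m15 ⊆ 1-11,11-1
(no essential prime implicants)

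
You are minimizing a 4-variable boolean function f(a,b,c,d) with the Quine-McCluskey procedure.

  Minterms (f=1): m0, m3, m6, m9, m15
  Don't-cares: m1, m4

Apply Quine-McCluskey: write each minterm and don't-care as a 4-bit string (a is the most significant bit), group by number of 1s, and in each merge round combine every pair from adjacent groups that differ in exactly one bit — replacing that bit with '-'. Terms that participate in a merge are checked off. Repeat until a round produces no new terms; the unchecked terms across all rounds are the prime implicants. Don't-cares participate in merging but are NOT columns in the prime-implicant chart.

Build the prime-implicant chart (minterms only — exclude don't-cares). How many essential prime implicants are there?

[col 0] 0000*, 0001*, 0011*, 0100*, 0110*, 1001*, 1111
[col 1] -001, 0-00, 00-1, 000-, 01-0
Prime implicants: -001, 0-00, 00-1, 000-, 01-0, 1111
PI chart (minterm → PIs covering it):
  0 | 0-00,000-
  3 | 00-1  (sole → essential)
  6 | 01-0  (sole → essential)
  9 | -001  (sole → essential)
  15 | 1111  (sole → essential)
Essential prime implicants: -001, 00-1, 01-0, 1111

4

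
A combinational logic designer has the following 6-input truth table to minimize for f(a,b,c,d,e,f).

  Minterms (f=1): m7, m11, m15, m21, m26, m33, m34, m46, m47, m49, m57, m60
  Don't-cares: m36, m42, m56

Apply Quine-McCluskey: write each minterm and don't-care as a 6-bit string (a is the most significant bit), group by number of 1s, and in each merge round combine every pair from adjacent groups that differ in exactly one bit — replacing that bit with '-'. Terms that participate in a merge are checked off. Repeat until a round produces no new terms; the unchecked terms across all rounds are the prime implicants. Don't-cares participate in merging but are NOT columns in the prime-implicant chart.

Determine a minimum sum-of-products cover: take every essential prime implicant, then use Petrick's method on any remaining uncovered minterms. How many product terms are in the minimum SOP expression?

9

[col 0] 000111*, 001011*, 001111*, 010101, 011010, 100001*, 100010*, 100100, 101010*, 101110*, 101111*, 110001*, 111000*, 111001*, 111100*
[col 1] -01111, 00-111, 001-11, 1-0001, 10-010, 101-10, 10111-, 11-001, 111-00, 11100-
Prime implicants: -01111, 00-111, 001-11, 010101, 011010, 1-0001, 10-010, 100100, 101-10, 10111-, 11-001, 111-00, 11100-
PI chart (minterm → PIs covering it):
  7 | 00-111  (sole → essential)
  11 | 001-11  (sole → essential)
  15 | -01111,00-111,001-11
  21 | 010101  (sole → essential)
  26 | 011010  (sole → essential)
  33 | 1-0001  (sole → essential)
  34 | 10-010  (sole → essential)
  46 | 101-10,10111-
  47 | -01111,10111-
  49 | 1-0001,11-001
  57 | 11-001,11100-
  60 | 111-00  (sole → essential)
Essential prime implicants: 00-111, 001-11, 010101, 011010, 1-0001, 10-010, 111-00
Petrick residual → 10111-, 11-001
Minimum SOP uses 9 PIs: a'b'def + a'b'cef + a'bc'de'f + a'bcd'ef' + ac'd'e'f + ab'd'ef' + ab'cde + abd'e'f + abce'f'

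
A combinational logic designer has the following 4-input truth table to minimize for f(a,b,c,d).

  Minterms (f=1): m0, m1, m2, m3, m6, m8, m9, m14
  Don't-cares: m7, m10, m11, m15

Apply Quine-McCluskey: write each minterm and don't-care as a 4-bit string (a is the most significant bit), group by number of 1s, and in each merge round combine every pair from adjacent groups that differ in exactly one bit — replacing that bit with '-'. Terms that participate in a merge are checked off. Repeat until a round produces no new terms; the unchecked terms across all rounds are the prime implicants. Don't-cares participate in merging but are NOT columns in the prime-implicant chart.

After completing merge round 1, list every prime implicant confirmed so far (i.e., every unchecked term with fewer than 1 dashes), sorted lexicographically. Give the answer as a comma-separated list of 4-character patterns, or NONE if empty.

NONE

size-2^0 implicants → 0000(✓)  0001(✓)  0010(✓)  0011(✓)  0110(✓)  0111(✓)  1000(✓)  1001(✓)  1010(✓)  1011(✓)  1110(✓)  1111(✓)
size-2^1 implicants → -000(✓)  -001(✓)  -010(✓)  -011(✓)  -110(✓)  -111(✓)  0-10(✓)  0-11(✓)  00-0(✓)  00-1(✓)  000-(✓)  001-(✓)  011-(✓)  1-10(✓)  1-11(✓)  10-0(✓)  10-1(✓)  100-(✓)  101-(✓)  111-(✓)
size-2^2 implicants → --10(✓)  --11(✓)  -0-0(✓)  -0-1(✓)  -00-(✓)  -01-(✓)  -11-(✓)  0-1-(✓)  00--(✓)  1-1-(✓)  10--(✓)
size-2^3 implicants → --1-  -0--
Unchecked terms (primes): --1-, -0--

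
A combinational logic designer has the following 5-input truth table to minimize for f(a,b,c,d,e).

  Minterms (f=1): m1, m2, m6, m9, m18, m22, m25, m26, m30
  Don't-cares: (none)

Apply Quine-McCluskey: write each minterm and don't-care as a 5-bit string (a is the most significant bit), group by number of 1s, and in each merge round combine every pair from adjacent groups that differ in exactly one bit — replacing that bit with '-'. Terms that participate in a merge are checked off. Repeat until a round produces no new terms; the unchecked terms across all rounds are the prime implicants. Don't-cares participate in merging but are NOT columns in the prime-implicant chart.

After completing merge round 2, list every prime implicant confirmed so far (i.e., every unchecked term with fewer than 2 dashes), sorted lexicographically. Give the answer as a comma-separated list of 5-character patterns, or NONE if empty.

Round 0: 00001✓ 00010✓ 00110✓ 01001✓ 10010✓ 10110✓ 11001✓ 11010✓ 11110✓
Round 1: -0010✓ -0110✓ -1001 0-001 00-10✓ 1-010✓ 1-110✓ 10-10✓ 11-10✓
Round 2: -0-10 1--10
PIs = {-0-10, -1001, 0-001, 1--10}

-1001, 0-001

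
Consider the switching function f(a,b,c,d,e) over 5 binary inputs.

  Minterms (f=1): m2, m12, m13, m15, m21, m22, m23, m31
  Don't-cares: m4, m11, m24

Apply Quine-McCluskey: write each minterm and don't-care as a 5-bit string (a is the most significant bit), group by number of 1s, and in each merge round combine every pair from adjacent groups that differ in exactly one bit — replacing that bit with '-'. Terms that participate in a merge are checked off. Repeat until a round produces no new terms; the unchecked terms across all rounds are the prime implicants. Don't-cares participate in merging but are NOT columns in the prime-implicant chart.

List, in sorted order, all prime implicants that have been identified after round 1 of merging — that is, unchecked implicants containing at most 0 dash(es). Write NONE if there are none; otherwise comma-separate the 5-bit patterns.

size-2^0 implicants → 00010  00100(✓)  01011(✓)  01100(✓)  01101(✓)  01111(✓)  10101(✓)  10110(✓)  10111(✓)  11000  11111(✓)
size-2^1 implicants → -1111  0-100  01-11  011-1  0110-  1-111  101-1  1011-
Unchecked terms (primes): -1111, 0-100, 00010, 01-11, 011-1, 0110-, 1-111, 101-1, 1011-, 11000

00010, 11000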